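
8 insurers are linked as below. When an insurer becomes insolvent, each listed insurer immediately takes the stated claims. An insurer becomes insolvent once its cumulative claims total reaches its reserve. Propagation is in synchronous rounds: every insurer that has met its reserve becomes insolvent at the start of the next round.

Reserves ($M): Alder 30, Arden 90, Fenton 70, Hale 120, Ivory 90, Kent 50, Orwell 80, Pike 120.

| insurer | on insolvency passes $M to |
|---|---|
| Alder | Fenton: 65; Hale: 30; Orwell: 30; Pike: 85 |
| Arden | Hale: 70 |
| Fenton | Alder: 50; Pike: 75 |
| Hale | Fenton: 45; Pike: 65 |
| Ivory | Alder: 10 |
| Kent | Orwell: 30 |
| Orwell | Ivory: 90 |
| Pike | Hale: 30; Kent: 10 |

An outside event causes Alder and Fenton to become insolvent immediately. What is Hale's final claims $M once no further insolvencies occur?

60

Round 1 — Alder, Fenton become insolvent (initial).
  Hale: +30 → 30 < 120
  Orwell: +30 → 30 < 80
  Pike: +85+75 → 160 ≥ 120
Round 2 — Pike becomes insolvent.
  Hale: +30 → 60 < 120
  Kent: +10 → 10 < 50
No further insolvencies.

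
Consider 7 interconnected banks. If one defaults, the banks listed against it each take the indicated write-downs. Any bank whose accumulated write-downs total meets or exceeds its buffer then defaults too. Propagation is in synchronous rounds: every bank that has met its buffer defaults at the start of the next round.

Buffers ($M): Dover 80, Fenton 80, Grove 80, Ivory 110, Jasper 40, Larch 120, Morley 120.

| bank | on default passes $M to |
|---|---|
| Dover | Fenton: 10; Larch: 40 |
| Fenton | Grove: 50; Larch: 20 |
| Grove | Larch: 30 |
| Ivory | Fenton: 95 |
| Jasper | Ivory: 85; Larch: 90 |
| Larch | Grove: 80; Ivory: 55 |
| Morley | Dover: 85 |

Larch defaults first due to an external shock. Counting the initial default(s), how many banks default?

Round 1 — Larch defaults (initial).
  Grove: +80 → 80 ≥ 80
  Ivory: +55 → 55 < 110
Round 2 — Grove defaults.
No further defaults.

2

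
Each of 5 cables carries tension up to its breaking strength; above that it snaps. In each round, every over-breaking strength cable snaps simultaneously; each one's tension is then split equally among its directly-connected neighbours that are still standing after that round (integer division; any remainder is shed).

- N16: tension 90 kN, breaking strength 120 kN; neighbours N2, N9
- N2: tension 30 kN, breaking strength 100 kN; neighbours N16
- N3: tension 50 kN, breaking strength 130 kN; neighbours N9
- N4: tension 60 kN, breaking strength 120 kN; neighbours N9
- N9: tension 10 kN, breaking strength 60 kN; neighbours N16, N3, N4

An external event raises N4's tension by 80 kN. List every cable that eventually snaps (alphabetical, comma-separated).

N16, N2, N4, N9

Round 1 — N4 at 140 > 120. N4 snaps.
  N4 sheds 140 kN to N9: 140 each.
    N9: 10+140 = 150 > 60
Round 2 — N9 snaps.
  N9 sheds 150 kN to N16, N3: 75 each.
    N16: 90+75 = 165 > 120
    N3: 50+75 = 125 ≤ 130
Round 3 — N16 snaps.
  N16 sheds 165 kN to N2: 165 each.
    N2: 30+165 = 195 > 100
Round 4 — N2 snaps.
  N2 sheds 195 kN: no online neighbours, lost.
No further breaks.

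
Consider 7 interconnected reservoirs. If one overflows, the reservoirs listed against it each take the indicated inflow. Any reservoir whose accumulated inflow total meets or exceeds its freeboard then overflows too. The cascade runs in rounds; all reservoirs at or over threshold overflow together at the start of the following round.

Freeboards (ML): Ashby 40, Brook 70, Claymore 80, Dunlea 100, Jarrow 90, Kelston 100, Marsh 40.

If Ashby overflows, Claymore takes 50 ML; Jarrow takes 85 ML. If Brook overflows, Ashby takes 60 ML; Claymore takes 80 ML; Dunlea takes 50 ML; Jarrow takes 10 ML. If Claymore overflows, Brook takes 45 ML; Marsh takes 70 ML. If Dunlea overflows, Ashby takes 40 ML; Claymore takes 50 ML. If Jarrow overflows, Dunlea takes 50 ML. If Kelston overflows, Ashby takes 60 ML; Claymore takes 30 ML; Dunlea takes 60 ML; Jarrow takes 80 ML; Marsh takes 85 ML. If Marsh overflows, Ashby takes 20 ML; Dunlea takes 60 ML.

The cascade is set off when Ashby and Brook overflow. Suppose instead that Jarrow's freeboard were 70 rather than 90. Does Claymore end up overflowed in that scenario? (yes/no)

With Jarrow's freeboard at 70:
Round 1 — Ashby, Brook overflow (initial).
  Claymore: +50+80 → 130 ≥ 80
  Dunlea: +50 → 50 < 100
  Jarrow: +85+10 → 95 ≥ 70
Round 2 — Claymore, Jarrow overflow.
  Dunlea: +50 → 100 ≥ 100
  Marsh: +70 → 70 ≥ 40
Round 3 — Dunlea, Marsh overflow.
No further overflows.

yes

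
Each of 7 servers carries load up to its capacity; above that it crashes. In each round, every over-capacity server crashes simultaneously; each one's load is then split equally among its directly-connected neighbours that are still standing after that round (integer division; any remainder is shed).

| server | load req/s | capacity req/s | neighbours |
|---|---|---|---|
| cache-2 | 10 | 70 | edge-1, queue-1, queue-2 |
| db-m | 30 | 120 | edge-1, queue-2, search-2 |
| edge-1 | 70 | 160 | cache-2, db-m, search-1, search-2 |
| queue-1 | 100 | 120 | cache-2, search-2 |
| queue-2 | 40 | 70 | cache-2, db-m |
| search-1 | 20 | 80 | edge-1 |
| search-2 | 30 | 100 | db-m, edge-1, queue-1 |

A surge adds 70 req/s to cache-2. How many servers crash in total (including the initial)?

Round 1 — cache-2 at 80 > 70. cache-2 crashes.
  cache-2 sheds 80 req/s to edge-1, queue-1, queue-2: 26 each (2 lost).
    edge-1: 70+26 = 96 ≤ 160
    queue-1: 100+26 = 126 > 120
    queue-2: 40+26 = 66 ≤ 70
Round 2 — queue-1 crashes.
  queue-1 sheds 126 req/s to search-2: 126 each.
    search-2: 30+126 = 156 > 100
Round 3 — search-2 crashes.
  search-2 sheds 156 req/s to db-m, edge-1: 78 each.
    db-m: 30+78 = 108 ≤ 120
    edge-1: 96+78 = 174 > 160
Round 4 — edge-1 crashes.
  edge-1 sheds 174 req/s to db-m, search-1: 87 each.
    db-m: 108+87 = 195 > 120
    search-1: 20+87 = 107 > 80
Round 5 — db-m, search-1 crash.
  db-m sheds 195 req/s to queue-2: 195 each.
    queue-2: 66+195 = 261 > 70
  search-1 sheds 107 req/s: no online neighbours, lost.
Round 6 — queue-2 crashes.
  queue-2 sheds 261 req/s: no online neighbours, lost.
No further crashes.

7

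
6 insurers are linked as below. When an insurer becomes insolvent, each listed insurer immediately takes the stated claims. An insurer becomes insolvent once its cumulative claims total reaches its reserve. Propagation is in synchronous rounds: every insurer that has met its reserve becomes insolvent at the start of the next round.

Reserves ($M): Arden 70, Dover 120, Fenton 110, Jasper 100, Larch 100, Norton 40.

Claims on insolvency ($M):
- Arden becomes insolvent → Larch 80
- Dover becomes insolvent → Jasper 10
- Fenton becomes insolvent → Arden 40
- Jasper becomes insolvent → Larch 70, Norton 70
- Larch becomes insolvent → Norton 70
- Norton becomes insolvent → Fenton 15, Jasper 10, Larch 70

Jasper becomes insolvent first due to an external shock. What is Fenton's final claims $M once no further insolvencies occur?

Round 1 — Jasper becomes insolvent (initial).
  Larch: +70 → 70 < 100
  Norton: +70 → 70 ≥ 40
Round 2 — Norton becomes insolvent.
  Fenton: +15 → 15 < 110
  Larch: +70 → 140 ≥ 100
Round 3 — Larch becomes insolvent.
No further insolvencies.

15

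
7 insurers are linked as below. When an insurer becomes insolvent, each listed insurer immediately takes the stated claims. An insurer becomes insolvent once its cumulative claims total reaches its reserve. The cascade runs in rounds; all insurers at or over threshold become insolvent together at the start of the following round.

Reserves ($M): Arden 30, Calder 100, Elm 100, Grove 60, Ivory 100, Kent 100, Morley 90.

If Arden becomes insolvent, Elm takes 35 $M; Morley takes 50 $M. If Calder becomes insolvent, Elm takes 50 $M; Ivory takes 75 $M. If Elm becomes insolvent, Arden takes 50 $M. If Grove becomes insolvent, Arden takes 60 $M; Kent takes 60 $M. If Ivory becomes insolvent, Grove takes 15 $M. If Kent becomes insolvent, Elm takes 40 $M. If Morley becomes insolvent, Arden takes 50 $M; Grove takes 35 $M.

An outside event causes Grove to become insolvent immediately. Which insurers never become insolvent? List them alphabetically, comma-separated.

Round 1 — Grove becomes insolvent (initial).
  Arden: +60 → 60 ≥ 30
  Kent: +60 → 60 < 100
Round 2 — Arden becomes insolvent.
  Elm: +35 → 35 < 100
  Morley: +50 → 50 < 90
No further insolvencies.

Calder, Elm, Ivory, Kent, Morley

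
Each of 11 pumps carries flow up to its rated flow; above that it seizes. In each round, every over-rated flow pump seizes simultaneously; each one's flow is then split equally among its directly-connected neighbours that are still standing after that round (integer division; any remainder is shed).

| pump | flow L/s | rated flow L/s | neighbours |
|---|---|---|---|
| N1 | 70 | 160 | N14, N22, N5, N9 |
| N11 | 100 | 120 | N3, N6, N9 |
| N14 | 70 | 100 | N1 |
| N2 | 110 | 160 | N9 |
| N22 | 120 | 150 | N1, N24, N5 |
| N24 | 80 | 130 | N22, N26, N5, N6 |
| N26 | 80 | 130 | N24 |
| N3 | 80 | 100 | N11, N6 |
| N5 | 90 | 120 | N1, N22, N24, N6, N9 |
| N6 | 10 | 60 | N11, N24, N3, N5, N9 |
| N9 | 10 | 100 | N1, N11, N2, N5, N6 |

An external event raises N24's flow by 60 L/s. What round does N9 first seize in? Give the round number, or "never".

4

Round 1 — N24 at 140 > 130. N24 seizes.
  N24 sheds 140 L/s to N22, N26, N5, N6: 35 each.
    N22: 120+35 = 155 > 150
    N26: 80+35 = 115 ≤ 130
    N5: 90+35 = 125 > 120
    N6: 10+35 = 45 ≤ 60
Round 2 — N22, N5 seize.
  N22 sheds 155 L/s to N1: 155 each.
    N1: 70+155 = 225 > 160
  N5 sheds 125 L/s to N1, N6, N9: 41 each (2 lost).
    N1: 225+41 = 266 > 160
    N6: 45+41 = 86 > 60
    N9: 10+41 = 51 ≤ 100
Round 3 — N1, N6 seize.
  N1 sheds 266 L/s to N14, N9: 133 each.
    N14: 70+133 = 203 > 100
    N9: 51+133 = 184 > 100
  N6 sheds 86 L/s to N11, N3, N9: 28 each (2 lost).
    N11: 100+28 = 128 > 120
    N3: 80+28 = 108 > 100
    N9: 184+28 = 212 > 100
Round 4 — N11, N14, N3, N9 seize.
  N11 sheds 128 L/s: no online neighbours, lost.
  N14 sheds 203 L/s: no online neighbours, lost.
  N3 sheds 108 L/s: no online neighbours, lost.
  N9 sheds 212 L/s to N2: 212 each.
    N2: 110+212 = 322 > 160
Round 5 — N2 seizes.
  N2 sheds 322 L/s: no online neighbours, lost.
No further seizures.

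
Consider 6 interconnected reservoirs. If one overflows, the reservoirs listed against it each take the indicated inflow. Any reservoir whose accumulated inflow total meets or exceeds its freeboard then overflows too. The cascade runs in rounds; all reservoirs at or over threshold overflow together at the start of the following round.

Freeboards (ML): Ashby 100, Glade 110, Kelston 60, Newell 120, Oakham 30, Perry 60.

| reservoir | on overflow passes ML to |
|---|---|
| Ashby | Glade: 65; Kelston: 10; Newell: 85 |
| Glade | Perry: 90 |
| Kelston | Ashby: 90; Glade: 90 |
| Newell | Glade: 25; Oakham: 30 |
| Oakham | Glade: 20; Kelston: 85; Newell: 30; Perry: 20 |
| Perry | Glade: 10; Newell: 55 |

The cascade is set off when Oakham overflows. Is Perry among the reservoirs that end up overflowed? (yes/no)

Round 1 — Oakham overflows (initial).
  Glade: +20 → 20 < 110
  Kelston: +85 → 85 ≥ 60
  Newell: +30 → 30 < 120
  Perry: +20 → 20 < 60
Round 2 — Kelston overflows.
  Ashby: +90 → 90 < 100
  Glade: +90 → 110 ≥ 110
Round 3 — Glade overflows.
  Perry: +90 → 110 ≥ 60
Round 4 — Perry overflows.
  Newell: +55 → 85 < 120
No further overflows.

yes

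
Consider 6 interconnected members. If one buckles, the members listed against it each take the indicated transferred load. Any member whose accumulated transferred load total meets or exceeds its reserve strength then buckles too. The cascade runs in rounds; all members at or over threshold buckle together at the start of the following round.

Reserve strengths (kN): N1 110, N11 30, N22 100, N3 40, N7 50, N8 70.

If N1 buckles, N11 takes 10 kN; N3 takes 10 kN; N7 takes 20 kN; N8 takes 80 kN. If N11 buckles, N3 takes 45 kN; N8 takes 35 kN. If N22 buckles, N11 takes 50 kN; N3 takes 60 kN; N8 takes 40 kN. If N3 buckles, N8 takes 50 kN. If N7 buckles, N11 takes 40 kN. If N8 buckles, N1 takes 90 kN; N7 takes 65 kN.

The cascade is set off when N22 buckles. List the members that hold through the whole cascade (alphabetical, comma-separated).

N1

Round 1 — N22 buckles (initial).
  N11: +50 → 50 ≥ 30
  N3: +60 → 60 ≥ 40
  N8: +40 → 40 < 70
Round 2 — N11, N3 buckle.
  N8: +35+50 → 125 ≥ 70
Round 3 — N8 buckles.
  N1: +90 → 90 < 110
  N7: +65 → 65 ≥ 50
Round 4 — N7 buckles.
No further bucklings.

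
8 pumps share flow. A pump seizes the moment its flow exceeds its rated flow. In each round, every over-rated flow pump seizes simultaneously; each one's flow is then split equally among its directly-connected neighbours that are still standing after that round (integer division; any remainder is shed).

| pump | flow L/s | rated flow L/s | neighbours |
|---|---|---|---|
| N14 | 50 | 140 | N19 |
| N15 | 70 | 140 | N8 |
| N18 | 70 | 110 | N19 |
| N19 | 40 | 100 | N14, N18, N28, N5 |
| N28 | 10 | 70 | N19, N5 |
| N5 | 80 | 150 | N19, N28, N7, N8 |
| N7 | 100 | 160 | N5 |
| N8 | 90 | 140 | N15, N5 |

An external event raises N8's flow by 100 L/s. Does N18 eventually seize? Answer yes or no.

no

Round 1 — N8 at 190 > 140. N8 seizes.
  N8 sheds 190 L/s to N15, N5: 95 each.
    N15: 70+95 = 165 > 140
    N5: 80+95 = 175 > 150
Round 2 — N15, N5 seize.
  N15 sheds 165 L/s: no online neighbours, lost.
  N5 sheds 175 L/s to N19, N28, N7: 58 each (1 lost).
    N19: 40+58 = 98 ≤ 100
    N28: 10+58 = 68 ≤ 70
    N7: 100+58 = 158 ≤ 160
No further seizures.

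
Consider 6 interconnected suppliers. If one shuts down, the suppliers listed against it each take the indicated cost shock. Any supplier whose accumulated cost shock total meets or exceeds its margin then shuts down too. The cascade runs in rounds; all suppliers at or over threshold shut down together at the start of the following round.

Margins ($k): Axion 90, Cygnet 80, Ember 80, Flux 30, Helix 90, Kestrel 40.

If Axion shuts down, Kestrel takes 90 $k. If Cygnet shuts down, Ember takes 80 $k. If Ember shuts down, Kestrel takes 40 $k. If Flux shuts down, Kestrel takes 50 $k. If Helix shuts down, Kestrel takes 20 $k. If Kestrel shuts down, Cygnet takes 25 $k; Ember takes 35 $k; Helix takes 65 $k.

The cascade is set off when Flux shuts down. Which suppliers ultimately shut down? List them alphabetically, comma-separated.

Flux, Kestrel

Round 1 — Flux shuts down (initial).
  Kestrel: +50 → 50 ≥ 40
Round 2 — Kestrel shuts down.
  Cygnet: +25 → 25 < 80
  Ember: +35 → 35 < 80
  Helix: +65 → 65 < 90
No further shutdowns.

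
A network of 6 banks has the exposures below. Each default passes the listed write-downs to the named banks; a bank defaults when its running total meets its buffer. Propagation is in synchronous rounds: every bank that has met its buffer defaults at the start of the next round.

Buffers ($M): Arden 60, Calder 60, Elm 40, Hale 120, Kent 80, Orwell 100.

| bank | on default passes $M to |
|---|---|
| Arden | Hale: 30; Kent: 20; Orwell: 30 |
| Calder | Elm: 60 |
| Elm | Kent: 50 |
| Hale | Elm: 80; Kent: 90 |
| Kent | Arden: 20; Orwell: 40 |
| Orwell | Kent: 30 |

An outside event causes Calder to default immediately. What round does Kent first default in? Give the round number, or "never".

never

Round 1 — Calder defaults (initial).
  Elm: +60 → 60 ≥ 40
Round 2 — Elm defaults.
  Kent: +50 → 50 < 80
No further defaults.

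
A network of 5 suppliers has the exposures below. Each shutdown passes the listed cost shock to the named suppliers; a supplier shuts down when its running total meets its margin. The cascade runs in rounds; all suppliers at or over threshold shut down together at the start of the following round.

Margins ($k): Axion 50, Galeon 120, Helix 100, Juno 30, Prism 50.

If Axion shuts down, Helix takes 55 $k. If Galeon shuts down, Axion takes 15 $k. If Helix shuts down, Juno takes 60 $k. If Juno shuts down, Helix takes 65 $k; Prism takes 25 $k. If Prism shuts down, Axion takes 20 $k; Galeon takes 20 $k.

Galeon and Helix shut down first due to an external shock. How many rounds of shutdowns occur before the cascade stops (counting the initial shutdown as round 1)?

2

Round 1 — Galeon, Helix shut down (initial).
  Axion: +15 → 15 < 50
  Juno: +60 → 60 ≥ 30
Round 2 — Juno shuts down.
  Prism: +25 → 25 < 50
No further shutdowns.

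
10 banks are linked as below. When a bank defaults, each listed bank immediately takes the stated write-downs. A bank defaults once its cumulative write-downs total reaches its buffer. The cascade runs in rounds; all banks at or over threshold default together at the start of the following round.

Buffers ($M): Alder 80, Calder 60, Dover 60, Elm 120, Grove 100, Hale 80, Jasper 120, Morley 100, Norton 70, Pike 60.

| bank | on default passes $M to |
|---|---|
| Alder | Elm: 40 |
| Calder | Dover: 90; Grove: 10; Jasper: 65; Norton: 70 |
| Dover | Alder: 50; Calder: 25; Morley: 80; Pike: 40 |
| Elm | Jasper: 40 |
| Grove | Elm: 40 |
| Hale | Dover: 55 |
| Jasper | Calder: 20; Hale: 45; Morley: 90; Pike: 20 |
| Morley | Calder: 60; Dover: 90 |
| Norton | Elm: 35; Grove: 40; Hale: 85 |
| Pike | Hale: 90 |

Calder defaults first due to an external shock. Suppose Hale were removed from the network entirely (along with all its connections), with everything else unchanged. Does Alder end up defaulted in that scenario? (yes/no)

no

With Hale removed:
Round 1 — Calder defaults (initial).
  Dover: +90 → 90 ≥ 60
  Grove: +10 → 10 < 100
  Jasper: +65 → 65 < 120
  Norton: +70 → 70 ≥ 70
Round 2 — Dover, Norton default.
  Alder: +50 → 50 < 80
  Elm: +35 → 35 < 120
  Grove: +40 → 50 < 100
  Morley: +80 → 80 < 100
  Pike: +40 → 40 < 60
No further defaults.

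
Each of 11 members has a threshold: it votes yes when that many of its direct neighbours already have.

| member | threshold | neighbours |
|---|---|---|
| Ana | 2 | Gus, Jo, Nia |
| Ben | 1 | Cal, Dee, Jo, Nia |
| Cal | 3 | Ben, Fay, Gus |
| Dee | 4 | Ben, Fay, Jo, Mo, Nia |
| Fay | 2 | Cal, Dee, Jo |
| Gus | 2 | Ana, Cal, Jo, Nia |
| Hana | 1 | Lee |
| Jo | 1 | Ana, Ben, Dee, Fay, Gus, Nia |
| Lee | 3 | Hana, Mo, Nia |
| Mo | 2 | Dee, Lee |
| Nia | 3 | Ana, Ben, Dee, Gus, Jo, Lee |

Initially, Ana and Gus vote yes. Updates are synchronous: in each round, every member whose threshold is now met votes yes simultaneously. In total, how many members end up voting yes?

Round 1 — Ana, Gus vote yes (initial).
Round 2 — checking thresholds:
  Cal: 1 of 3 neighbours < 3, not yet.
  Jo: 2 of 6 neighbours ≥ 1, votes yes.
  Nia: 2 of 6 neighbours < 3, not yet.
Round 3 — checking thresholds:
  Ben: 1 of 4 neighbours ≥ 1, votes yes.
  Cal: 1 of 3 neighbours < 3, not yet.
  Dee: 1 of 5 neighbours < 4, not yet.
  Fay: 1 of 3 neighbours < 2, not yet.
  Nia: 3 of 6 neighbours ≥ 3, votes yes.
Round 4 — no new yes votes; cascade stops.

5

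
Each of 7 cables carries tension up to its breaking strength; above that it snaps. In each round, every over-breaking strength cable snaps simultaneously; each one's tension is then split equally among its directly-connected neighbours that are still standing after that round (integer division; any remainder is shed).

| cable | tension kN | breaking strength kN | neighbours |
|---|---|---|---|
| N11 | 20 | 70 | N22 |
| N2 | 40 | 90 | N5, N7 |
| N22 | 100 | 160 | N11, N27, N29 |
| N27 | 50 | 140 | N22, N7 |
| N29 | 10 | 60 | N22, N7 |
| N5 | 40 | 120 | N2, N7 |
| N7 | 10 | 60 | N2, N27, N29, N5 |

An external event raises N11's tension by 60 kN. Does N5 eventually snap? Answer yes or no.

no

Round 1 — N11 at 80 > 70. N11 snaps.
  N11 sheds 80 kN to N22: 80 each.
    N22: 100+80 = 180 > 160
Round 2 — N22 snaps.
  N22 sheds 180 kN to N27, N29: 90 each.
    N27: 50+90 = 140 ≤ 140
    N29: 10+90 = 100 > 60
Round 3 — N29 snaps.
  N29 sheds 100 kN to N7: 100 each.
    N7: 10+100 = 110 > 60
Round 4 — N7 snaps.
  N7 sheds 110 kN to N2, N27, N5: 36 each (2 lost).
    N2: 40+36 = 76 ≤ 90
    N27: 140+36 = 176 > 140
    N5: 40+36 = 76 ≤ 120
Round 5 — N27 snaps.
  N27 sheds 176 kN: no online neighbours, lost.
No further breaks.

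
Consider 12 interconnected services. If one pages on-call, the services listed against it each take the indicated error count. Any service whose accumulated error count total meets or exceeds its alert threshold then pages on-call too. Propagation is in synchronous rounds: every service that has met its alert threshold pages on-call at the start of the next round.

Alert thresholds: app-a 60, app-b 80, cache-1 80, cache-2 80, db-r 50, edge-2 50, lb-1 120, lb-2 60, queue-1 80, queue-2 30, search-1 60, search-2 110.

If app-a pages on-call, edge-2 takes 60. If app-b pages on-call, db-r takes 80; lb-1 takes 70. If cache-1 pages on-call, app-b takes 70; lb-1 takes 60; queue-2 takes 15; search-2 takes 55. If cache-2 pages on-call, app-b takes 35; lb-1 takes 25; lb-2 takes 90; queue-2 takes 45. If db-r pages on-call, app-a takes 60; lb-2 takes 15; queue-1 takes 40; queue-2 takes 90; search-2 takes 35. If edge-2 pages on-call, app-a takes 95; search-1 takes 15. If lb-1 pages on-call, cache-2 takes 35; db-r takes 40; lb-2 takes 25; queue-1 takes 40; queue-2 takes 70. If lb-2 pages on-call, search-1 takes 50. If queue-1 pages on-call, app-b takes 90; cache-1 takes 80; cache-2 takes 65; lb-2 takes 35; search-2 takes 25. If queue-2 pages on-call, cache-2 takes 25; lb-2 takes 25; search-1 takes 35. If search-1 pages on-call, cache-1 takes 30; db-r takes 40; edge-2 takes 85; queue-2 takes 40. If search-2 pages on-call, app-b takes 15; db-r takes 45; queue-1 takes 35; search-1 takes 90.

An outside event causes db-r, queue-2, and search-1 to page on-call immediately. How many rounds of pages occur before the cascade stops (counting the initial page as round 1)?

Round 1 — db-r, queue-2, search-1 page on-call (initial).
  app-a: +60 → 60 ≥ 60
  cache-1: +30 → 30 < 80
  cache-2: +25 → 25 < 80
  edge-2: +85 → 85 ≥ 50
  lb-2: +15+25 → 40 < 60
  queue-1: +40 → 40 < 80
  search-2: +35 → 35 < 110
Round 2 — app-a, edge-2 page on-call.
No further pages.

2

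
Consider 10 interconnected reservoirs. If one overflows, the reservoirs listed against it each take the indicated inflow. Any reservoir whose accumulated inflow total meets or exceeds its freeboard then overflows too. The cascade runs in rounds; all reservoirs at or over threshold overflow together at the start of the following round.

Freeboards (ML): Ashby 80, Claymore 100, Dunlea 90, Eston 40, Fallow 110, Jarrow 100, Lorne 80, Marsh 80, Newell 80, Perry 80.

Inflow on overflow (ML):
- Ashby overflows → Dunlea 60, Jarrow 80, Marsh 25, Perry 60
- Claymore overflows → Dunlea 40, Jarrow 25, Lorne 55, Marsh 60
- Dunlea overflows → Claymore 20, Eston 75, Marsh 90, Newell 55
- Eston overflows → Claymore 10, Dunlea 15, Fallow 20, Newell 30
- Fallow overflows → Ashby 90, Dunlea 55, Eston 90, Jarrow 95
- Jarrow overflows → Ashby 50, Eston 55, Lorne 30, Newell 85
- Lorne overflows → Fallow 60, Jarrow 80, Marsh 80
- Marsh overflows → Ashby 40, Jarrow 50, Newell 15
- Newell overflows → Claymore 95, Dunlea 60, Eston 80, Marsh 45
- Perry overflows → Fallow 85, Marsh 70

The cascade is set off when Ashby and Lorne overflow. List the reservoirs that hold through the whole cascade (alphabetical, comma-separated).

Round 1 — Ashby, Lorne overflow (initial).
  Dunlea: +60 → 60 < 90
  Fallow: +60 → 60 < 110
  Jarrow: +80+80 → 160 ≥ 100
  Marsh: +25+80 → 105 ≥ 80
  Perry: +60 → 60 < 80
Round 2 — Jarrow, Marsh overflow.
  Eston: +55 → 55 ≥ 40
  Newell: +85+15 → 100 ≥ 80
Round 3 — Eston, Newell overflow.
  Claymore: +10+95 → 105 ≥ 100
  Dunlea: +15+60 → 135 ≥ 90
  Fallow: +20 → 80 < 110
Round 4 — Claymore, Dunlea overflow.
No further overflows.

Fallow, Perry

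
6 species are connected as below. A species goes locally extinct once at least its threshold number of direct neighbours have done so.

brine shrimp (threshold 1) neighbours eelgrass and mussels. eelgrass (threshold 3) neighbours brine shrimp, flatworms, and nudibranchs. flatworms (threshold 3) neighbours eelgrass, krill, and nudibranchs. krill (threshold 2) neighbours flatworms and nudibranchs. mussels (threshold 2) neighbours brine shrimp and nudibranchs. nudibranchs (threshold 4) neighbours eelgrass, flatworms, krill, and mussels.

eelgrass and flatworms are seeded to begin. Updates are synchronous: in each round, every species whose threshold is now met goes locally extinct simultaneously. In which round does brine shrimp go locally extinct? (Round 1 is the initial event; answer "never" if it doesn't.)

Round 1 — eelgrass, flatworms go locally extinct (initial).
Round 2 — checking thresholds:
  brine shrimp: 1 of 2 neighbours ≥ 1, goes locally extinct.
  krill: 1 of 2 neighbours < 2, below threshold.
  nudibranchs: 2 of 4 neighbours < 4, below threshold.
Round 3 — no new extinctions; cascade stops.

2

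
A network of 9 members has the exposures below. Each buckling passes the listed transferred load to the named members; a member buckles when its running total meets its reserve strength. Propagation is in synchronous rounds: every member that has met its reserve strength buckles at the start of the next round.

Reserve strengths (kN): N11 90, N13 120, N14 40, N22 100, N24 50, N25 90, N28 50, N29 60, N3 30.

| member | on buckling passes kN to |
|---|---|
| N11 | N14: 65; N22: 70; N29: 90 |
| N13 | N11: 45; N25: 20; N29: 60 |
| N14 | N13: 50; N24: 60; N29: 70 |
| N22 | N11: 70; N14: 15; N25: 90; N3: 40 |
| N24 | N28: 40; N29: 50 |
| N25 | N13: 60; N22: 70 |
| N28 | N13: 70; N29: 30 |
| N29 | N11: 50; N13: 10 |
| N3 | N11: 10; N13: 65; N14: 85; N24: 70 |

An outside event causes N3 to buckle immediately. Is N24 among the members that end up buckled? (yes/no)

yes

Round 1 — N3 buckles (initial).
  N11: +10 → 10 < 90
  N13: +65 → 65 < 120
  N14: +85 → 85 ≥ 40
  N24: +70 → 70 ≥ 50
Round 2 — N14, N24 buckle.
  N13: +50 → 115 < 120
  N28: +40 → 40 < 50
  N29: +70+50 → 120 ≥ 60
Round 3 — N29 buckles.
  N11: +50 → 60 < 90
  N13: +10 → 125 ≥ 120
Round 4 — N13 buckles.
  N11: +45 → 105 ≥ 90
  N25: +20 → 20 < 90
Round 5 — N11 buckles.
  N22: +70 → 70 < 100
No further bucklings.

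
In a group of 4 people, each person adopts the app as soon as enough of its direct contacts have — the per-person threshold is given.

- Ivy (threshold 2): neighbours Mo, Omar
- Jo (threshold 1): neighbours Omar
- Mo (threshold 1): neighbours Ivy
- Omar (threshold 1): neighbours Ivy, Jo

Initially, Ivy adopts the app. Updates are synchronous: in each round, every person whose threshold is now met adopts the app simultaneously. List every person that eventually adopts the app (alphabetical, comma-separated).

Ivy, Jo, Mo, Omar

Round 1 — Ivy adopts the app (initial).
Round 2 — checking thresholds:
  Mo: 1 of 1 neighbours ≥ 1, adopts the app.
  Omar: 1 of 2 neighbours ≥ 1, adopts the app.
Round 3 — checking thresholds:
  Jo: 1 of 1 neighbours ≥ 1, adopts the app.
Round 4 — no new adoptions; cascade stops.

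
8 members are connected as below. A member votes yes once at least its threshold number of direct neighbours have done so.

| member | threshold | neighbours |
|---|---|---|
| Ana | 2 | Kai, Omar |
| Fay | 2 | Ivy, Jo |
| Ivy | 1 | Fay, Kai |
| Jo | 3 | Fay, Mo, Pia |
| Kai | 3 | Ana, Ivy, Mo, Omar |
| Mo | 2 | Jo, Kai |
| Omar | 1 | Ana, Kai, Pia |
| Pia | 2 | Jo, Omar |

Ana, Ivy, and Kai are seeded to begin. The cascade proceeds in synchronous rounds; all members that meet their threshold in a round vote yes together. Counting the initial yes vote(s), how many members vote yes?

Round 1 — Ana, Ivy, Kai vote yes (initial).
Round 2 — checking thresholds:
  Fay: 1 of 2 neighbours < 2, holds.
  Mo: 1 of 2 neighbours < 2, holds.
  Omar: 2 of 3 neighbours ≥ 1, votes yes.
Round 3 — no new yes votes; cascade stops.

4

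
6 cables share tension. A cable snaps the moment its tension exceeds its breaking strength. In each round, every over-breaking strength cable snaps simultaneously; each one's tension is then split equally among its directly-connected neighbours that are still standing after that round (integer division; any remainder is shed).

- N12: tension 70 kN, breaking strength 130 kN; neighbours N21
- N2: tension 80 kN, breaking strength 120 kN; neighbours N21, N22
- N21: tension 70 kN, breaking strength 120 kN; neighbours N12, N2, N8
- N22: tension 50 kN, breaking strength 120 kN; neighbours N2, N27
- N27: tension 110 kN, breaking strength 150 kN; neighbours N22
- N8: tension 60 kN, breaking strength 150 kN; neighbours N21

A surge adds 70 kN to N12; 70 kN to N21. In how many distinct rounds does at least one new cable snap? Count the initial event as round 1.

Round 1 — N12 at 140 > 130; N21 at 140 > 120. N12, N21 snap.
  N12 sheds 140 kN: no online neighbours, lost.
  N21 sheds 140 kN to N2, N8: 70 each.
    N2: 80+70 = 150 > 120
    N8: 60+70 = 130 ≤ 150
Round 2 — N2 snaps.
  N2 sheds 150 kN to N22: 150 each.
    N22: 50+150 = 200 > 120
Round 3 — N22 snaps.
  N22 sheds 200 kN to N27: 200 each.
    N27: 110+200 = 310 > 150
Round 4 — N27 snaps.
  N27 sheds 310 kN: no online neighbours, lost.
No further breaks.

4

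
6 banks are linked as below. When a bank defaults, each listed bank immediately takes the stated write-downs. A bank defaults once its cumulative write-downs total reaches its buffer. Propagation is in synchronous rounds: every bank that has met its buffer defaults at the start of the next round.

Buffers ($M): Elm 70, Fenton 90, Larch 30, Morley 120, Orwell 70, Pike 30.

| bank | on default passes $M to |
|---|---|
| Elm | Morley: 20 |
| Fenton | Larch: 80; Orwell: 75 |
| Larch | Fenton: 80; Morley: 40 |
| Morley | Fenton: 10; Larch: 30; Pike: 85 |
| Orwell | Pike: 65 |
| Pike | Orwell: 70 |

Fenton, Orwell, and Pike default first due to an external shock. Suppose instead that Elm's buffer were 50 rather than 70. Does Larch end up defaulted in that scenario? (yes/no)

yes

With Elm's buffer at 50:
Round 1 — Fenton, Orwell, Pike default (initial).
  Larch: +80 → 80 ≥ 30
Round 2 — Larch defaults.
  Morley: +40 → 40 < 120
No further defaults.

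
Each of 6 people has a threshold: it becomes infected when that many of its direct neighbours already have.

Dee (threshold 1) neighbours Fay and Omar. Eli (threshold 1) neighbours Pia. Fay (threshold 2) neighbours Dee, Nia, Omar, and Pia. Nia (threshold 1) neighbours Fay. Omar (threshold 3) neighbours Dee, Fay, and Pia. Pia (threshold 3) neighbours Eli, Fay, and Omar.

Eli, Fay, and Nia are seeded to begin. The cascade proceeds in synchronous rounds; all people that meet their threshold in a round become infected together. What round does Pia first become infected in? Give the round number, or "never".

never

Round 1 — Eli, Fay, Nia become infected (initial).
Round 2 — checking thresholds:
  Dee: 1 of 2 neighbours ≥ 1, becomes infected.
  Omar: 1 of 3 neighbours < 3, below threshold.
  Pia: 2 of 3 neighbours < 3, below threshold.
Round 3 — no new infections; cascade stops.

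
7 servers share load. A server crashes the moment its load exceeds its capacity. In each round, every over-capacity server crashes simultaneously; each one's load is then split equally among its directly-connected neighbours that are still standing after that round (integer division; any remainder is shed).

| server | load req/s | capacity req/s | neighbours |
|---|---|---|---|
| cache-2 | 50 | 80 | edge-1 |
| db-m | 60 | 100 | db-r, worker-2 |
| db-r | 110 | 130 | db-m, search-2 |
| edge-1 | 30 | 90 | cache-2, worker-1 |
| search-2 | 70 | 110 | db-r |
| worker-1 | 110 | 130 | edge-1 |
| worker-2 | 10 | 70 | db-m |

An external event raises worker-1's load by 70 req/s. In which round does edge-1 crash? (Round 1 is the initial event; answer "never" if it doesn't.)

Round 1 — worker-1 at 180 > 130. worker-1 crashes.
  worker-1 sheds 180 req/s to edge-1: 180 each.
    edge-1: 30+180 = 210 > 90
Round 2 — edge-1 crashes.
  edge-1 sheds 210 req/s to cache-2: 210 each.
    cache-2: 50+210 = 260 > 80
Round 3 — cache-2 crashes.
  cache-2 sheds 260 req/s: no online neighbours, lost.
No further crashes.

2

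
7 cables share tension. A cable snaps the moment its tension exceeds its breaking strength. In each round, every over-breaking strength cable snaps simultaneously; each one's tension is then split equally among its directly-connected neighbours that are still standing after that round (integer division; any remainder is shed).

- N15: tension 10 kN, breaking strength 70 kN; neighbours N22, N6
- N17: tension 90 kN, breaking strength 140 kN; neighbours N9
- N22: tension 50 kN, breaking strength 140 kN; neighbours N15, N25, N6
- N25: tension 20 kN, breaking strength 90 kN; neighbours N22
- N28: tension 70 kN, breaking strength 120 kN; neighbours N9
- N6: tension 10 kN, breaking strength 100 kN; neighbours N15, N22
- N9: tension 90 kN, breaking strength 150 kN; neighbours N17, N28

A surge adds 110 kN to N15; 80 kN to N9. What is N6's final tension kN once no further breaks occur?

70

Round 1 — N15 at 120 > 70; N9 at 170 > 150. N15, N9 snap.
  N15 sheds 120 kN to N22, N6: 60 each.
    N22: 50+60 = 110 ≤ 140
    N6: 10+60 = 70 ≤ 100
  N9 sheds 170 kN to N17, N28: 85 each.
    N17: 90+85 = 175 > 140
    N28: 70+85 = 155 > 120
Round 2 — N17, N28 snap.
  N17 sheds 175 kN: no online neighbours, lost.
  N28 sheds 155 kN: no online neighbours, lost.
No further breaks.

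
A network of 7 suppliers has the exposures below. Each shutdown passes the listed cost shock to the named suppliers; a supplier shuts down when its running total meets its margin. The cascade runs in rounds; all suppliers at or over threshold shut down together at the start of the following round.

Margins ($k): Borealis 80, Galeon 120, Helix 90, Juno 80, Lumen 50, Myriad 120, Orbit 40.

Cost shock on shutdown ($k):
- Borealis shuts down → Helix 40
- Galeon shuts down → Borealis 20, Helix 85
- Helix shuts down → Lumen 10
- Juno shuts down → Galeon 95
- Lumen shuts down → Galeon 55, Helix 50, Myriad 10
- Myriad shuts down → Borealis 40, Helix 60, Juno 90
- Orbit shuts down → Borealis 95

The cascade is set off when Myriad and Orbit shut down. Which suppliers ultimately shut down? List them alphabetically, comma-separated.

Borealis, Helix, Juno, Myriad, Orbit

Round 1 — Myriad, Orbit shut down (initial).
  Borealis: +40+95 → 135 ≥ 80
  Helix: +60 → 60 < 90
  Juno: +90 → 90 ≥ 80
Round 2 — Borealis, Juno shut down.
  Galeon: +95 → 95 < 120
  Helix: +40 → 100 ≥ 90
Round 3 — Helix shuts down.
  Lumen: +10 → 10 < 50
No further shutdowns.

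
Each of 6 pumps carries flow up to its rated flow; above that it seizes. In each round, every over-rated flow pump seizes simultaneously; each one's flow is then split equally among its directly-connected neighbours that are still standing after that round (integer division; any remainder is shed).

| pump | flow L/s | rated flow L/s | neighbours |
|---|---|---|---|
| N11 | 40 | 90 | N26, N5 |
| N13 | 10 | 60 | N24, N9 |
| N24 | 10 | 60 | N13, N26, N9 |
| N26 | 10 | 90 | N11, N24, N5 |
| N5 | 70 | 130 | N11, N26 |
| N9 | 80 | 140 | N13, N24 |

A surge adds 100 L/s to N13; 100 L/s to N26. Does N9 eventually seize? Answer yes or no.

Round 1 — N13 at 110 > 60; N26 at 110 > 90. N13, N26 seize.
  N13 sheds 110 L/s to N24, N9: 55 each.
    N24: 10+55 = 65 > 60
    N9: 80+55 = 135 ≤ 140
  N26 sheds 110 L/s to N11, N24, N5: 36 each (2 lost).
    N11: 40+36 = 76 ≤ 90
    N24: 65+36 = 101 > 60
    N5: 70+36 = 106 ≤ 130
Round 2 — N24 seizes.
  N24 sheds 101 L/s to N9: 101 each.
    N9: 135+101 = 236 > 140
Round 3 — N9 seizes.
  N9 sheds 236 L/s: no online neighbours, lost.
No further seizures.

yes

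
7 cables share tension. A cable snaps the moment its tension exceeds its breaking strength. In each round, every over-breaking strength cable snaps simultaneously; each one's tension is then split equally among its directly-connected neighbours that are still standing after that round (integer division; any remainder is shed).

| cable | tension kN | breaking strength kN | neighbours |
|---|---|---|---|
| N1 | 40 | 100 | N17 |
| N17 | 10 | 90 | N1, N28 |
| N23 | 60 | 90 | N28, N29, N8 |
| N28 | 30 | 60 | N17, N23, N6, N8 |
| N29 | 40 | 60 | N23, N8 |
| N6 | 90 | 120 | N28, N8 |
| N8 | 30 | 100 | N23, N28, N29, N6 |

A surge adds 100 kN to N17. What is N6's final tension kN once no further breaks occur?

Round 1 — N17 at 110 > 90. N17 snaps.
  N17 sheds 110 kN to N1, N28: 55 each.
    N1: 40+55 = 95 ≤ 100
    N28: 30+55 = 85 > 60
Round 2 — N28 snaps.
  N28 sheds 85 kN to N23, N6, N8: 28 each (1 lost).
    N23: 60+28 = 88 ≤ 90
    N6: 90+28 = 118 ≤ 120
    N8: 30+28 = 58 ≤ 100
No further breaks.

118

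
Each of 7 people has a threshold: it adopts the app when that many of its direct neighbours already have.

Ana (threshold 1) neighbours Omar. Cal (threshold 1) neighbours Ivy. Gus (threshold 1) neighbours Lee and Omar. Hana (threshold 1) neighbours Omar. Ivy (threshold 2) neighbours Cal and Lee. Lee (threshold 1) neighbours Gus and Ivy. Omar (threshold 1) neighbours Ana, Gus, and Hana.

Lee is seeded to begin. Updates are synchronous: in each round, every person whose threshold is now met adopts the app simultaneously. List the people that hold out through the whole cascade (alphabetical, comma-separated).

Cal, Ivy

Round 1 — Lee adopts the app (initial).
Round 2 — checking thresholds:
  Gus: 1 of 2 neighbours ≥ 1, adopts the app.
  Ivy: 1 of 2 neighbours < 2, below threshold.
Round 3 — checking thresholds:
  Ivy: 1 of 2 neighbours < 2, below threshold.
  Omar: 1 of 3 neighbours ≥ 1, adopts the app.
Round 4 — checking thresholds:
  Ana: 1 of 1 neighbours ≥ 1, adopts the app.
  Hana: 1 of 1 neighbours ≥ 1, adopts the app.
  Ivy: 1 of 2 neighbours < 2, below threshold.
Round 5 — no new adoptions; cascade stops.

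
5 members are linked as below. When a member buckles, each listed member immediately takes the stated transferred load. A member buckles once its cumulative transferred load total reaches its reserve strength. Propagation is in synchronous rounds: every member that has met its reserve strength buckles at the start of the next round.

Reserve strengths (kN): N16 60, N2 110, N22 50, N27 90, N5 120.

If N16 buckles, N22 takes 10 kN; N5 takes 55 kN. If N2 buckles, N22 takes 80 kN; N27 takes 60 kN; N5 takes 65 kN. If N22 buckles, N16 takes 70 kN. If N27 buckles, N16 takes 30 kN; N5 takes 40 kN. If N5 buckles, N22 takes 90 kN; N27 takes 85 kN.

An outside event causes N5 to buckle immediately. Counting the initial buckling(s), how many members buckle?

3

Round 1 — N5 buckles (initial).
  N22: +90 → 90 ≥ 50
  N27: +85 → 85 < 90
Round 2 — N22 buckles.
  N16: +70 → 70 ≥ 60
Round 3 — N16 buckles.
No further bucklings.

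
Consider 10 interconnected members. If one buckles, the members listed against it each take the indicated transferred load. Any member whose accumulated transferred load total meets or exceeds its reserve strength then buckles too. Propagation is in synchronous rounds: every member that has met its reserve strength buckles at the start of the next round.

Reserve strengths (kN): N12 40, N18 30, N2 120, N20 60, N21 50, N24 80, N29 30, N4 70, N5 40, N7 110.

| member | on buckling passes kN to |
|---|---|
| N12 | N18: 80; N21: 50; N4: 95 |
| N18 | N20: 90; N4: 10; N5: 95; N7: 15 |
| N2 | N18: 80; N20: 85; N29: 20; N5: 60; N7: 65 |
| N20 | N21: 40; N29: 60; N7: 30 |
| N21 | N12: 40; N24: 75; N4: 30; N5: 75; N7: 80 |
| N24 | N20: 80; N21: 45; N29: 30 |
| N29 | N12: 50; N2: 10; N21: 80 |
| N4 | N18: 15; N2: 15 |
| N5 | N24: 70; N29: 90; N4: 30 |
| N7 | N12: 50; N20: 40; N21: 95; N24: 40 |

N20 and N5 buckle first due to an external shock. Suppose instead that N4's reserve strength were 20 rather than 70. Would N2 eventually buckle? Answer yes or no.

no

With N4's reserve strength at 20:
Round 1 — N20, N5 buckle (initial).
  N21: +40 → 40 < 50
  N24: +70 → 70 < 80
  N29: +60+90 → 150 ≥ 30
  N4: +30 → 30 ≥ 20
  N7: +30 → 30 < 110
Round 2 — N29, N4 buckle.
  N12: +50 → 50 ≥ 40
  N18: +15 → 15 < 30
  N2: +10+15 → 25 < 120
  N21: +80 → 120 ≥ 50
Round 3 — N12, N21 buckle.
  N18: +80 → 95 ≥ 30
  N24: +75 → 145 ≥ 80
  N7: +80 → 110 ≥ 110
Round 4 — N18, N24, N7 buckle.
No further bucklings.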